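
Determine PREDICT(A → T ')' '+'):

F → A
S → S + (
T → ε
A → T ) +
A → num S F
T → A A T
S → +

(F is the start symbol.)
PREDICT(A → T ')' '+') = (FIRST(RHS) \ {ε}) ∪ (FOLLOW(A) if ε ∈ FIRST(RHS), i.e. RHS ⇒* ε)
FIRST(T) = { ')', 'num', ε }
FIRST(T ')' '+') = { ')', 'num' }
ε ∉ FIRST(T ')' '+'), so FOLLOW(A) is not added.
PREDICT(A → T ')' '+') = { ')', 'num' }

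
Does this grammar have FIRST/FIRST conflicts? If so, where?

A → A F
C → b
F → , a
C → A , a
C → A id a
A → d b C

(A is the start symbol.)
Yes. A → A F / A → d b C on { 'd' }; C → A ',' a / C → A id a on { 'd' }

A FIRST/FIRST conflict occurs when two productions N → α and N → β for the same non-terminal have FIRST(α) ∩ FIRST(β) ≠ ∅ (with ε ∈ FIRST of a nullable right-hand side, so two nullable alternatives also conflict).

FIRST sets of the non-terminals at (or reachable through a nullable prefix from) the front of some alternative:
  FIRST(A) = { 'd' }

Productions for A:
  A → A F: FIRST = { 'd' }
  A → d b C: FIRST = { 'd' }
Productions for C:
  C → b: FIRST = { 'b' }
  C → A , a: FIRST = { 'd' }
  C → A id a: FIRST = { 'd' }
F has only one production, so no FIRST/FIRST conflict is possible there.

Conflict for A: A → A F and A → d b C
  Overlap: { 'd' }
Conflict for C: C → A , a and C → A id a
  Overlap: { 'd' }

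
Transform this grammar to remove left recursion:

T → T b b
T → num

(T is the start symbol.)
T → num T'
T' → b b T'
T' → ε

T is directly left-recursive. The standard transformation for
  A → A α₁ | ... | A α_m | β₁ | ... | β_n
is
  A  → β₁ A' | ... | β_n A'
  A' → α₁ A' | ... | α_m A' | ε

T → num becomes T → num T'
T → T b b becomes T' → b b T'
Add T' → ε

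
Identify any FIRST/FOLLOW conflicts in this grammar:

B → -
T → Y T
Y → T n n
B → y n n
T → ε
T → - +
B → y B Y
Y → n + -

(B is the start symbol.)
Nullable non-terminals: T.
FIRST sets used below: FIRST(Y) = { '-', 'n' }

T: nullable alternative(s) T → ε; FOLLOW(T) = { 'n' }
  T → Y T: FIRST \ {ε} = { '-', 'n' } — overlaps FOLLOW(T) on { 'n' }: CONFLICT
  T → ε: FIRST \ {ε} = { } — this is the only nullable alternative, skip
  T → - +: FIRST \ {ε} = { '-' } — disjoint from FOLLOW(T)

B, Y have no nullable alternative, so no FIRST/FOLLOW check is needed there.

So the grammar has 1 FIRST/FOLLOW conflict (marked CONFLICT above).

Answer: Yes. T → Y T with FOLLOW(T) on { 'n' }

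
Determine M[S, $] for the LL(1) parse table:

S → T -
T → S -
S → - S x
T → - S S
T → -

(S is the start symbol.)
Empty (error entry)

To find M[S, $], we find productions for S where $ is in the predict set (PREDICT(N → α) = (FIRST(α) \ {ε}) ∪ (FOLLOW(N) if α ⇒* ε)).

Relevant sets:
  FIRST(T) = { '-' }

S → T -: PREDICT = { '-' }
S → - S x: PREDICT = { '-' }

M[S, $] is empty (no production applies)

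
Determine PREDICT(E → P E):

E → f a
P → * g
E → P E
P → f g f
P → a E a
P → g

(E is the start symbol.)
{ '*', 'a', 'f', 'g' }

PREDICT(E → P E) = (FIRST(RHS) \ {ε}) ∪ (FOLLOW(E) if ε ∈ FIRST(RHS), i.e. RHS ⇒* ε)
FIRST(P) = { '*', 'a', 'f', 'g' }
FIRST(P E) = { '*', 'a', 'f', 'g' }
ε ∉ FIRST(P E), so FOLLOW(E) is not added.
PREDICT(E → P E) = { '*', 'a', 'f', 'g' }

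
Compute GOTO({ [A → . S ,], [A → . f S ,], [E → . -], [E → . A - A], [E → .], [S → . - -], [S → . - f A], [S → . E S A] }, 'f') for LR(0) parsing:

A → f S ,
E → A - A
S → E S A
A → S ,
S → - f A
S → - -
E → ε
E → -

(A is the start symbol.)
GOTO(I, 'f') = CLOSURE({ [A → αX.β] : [A → α.Xβ] ∈ I, X = 'f' })

Items with dot before 'f', with the dot advanced:
  [A → . f S ,] → [A → f . S ,]
Closure of the advanced items:
  [A → f . S ,] has the dot before S: add [S → . E S A], [S → . - f A], [S → . - -]
  [S → . E S A] has the dot before E: add [E → . A - A], [E → .], [E → . -]
  [E → . A - A] has the dot before A: add [A → . f S ,], [A → . S ,]

GOTO = { [A → . S ,], [A → . f S ,], [A → f . S ,], [E → . -], [E → . A - A], [E → .], [S → . - -], [S → . - f A], [S → . E S A] }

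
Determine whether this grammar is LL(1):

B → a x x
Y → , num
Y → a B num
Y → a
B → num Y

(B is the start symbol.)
No. Predict set conflict for Y: { 'a' }

A grammar is LL(1) if for each non-terminal N with multiple productions, the predict sets of those productions are pairwise disjoint, where PREDICT(N → α) = (FIRST(α) \ {ε}) ∪ (FOLLOW(N) if α ⇒* ε).

For B:
  PREDICT(B → a x x) = { 'a' }
  PREDICT(B → num Y) = { 'num' }
For Y:
  PREDICT(Y → ',' num) = { ',' }
  PREDICT(Y → a B num) = { 'a' }
  PREDICT(Y → a) = { 'a' }

Conflict found: Predict set conflict for Y: { 'a' }
The grammar is NOT LL(1).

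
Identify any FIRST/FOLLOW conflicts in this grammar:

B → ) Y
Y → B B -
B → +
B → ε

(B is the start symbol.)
Nullable non-terminals: B.

B: nullable alternative(s) B → ε; FOLLOW(B) = { $, ')', '+', '-' }
  B → ) Y: FIRST \ {ε} = { ')' } — overlaps FOLLOW(B) on { ')' }: CONFLICT
  B → +: FIRST \ {ε} = { '+' } — overlaps FOLLOW(B) on { '+' }: CONFLICT
  B → ε: FIRST \ {ε} = { } — this is the only nullable alternative, skip

Y has no nullable alternative, so no FIRST/FOLLOW check is needed there.

So the grammar has 2 FIRST/FOLLOW conflicts (marked CONFLICT above).

Answer: Yes. B → ')' Y with FOLLOW(B) on { ')' }; B → '+' with FOLLOW(B) on { '+' }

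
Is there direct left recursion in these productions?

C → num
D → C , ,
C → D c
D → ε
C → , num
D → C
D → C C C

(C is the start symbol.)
No direct left recursion

Direct left recursion occurs when N → N α for some non-terminal N (the right-hand side begins with the left-hand side itself).

C → num: starts with num
D → C , ,: starts with C
C → D c: starts with D
D → ε: starts with ε
C → , num: starts with ','
D → C: starts with C
D → C C C: starts with C

No direct left recursion found.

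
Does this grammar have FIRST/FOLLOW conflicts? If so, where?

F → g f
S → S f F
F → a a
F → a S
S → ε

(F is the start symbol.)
A FIRST/FOLLOW conflict occurs when a non-terminal N has a nullable alternative N → β (β ⇒* ε) and another alternative N → α with FIRST(α) ∩ FOLLOW(N) ≠ ∅: on such a lookahead the parser cannot decide between expanding α and letting N vanish via β.

Nullable non-terminals: S.
FIRST sets used below: FIRST(S) = { 'f', ε }

S: nullable alternative(s) S → ε; FOLLOW(S) = { $, 'f' }
  S → S f F: FIRST \ {ε} = { 'f' } — overlaps FOLLOW(S) on { 'f' }: CONFLICT
  S → ε: FIRST \ {ε} = { } — this is the only nullable alternative, skip

F has no nullable alternative, so no FIRST/FOLLOW check is needed there.

So the grammar has 1 FIRST/FOLLOW conflict (marked CONFLICT above).

Answer: Yes. S → S f F with FOLLOW(S) on { 'f' }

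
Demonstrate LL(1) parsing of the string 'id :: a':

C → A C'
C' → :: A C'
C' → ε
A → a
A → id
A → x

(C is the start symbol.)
LL(1) parsing maintains a stack (initially the start symbol over $) and the input. At each step: if the stack top is a terminal, match it against the current input token; if it is a non-terminal N, replace it with the RHS of M[N, lookahead] (the unique production whose predict set contains the lookahead).

Stack is shown with the top on the left.

Stack      Input      Action
----------------------------
C $        id :: a $  output C → A C'
A C' $     id :: a $  output A → id
id C' $    id :: a $  match 'id'
C' $       :: a $     output C' → :: A C'
:: A C' $  :: a $     match '::'
A C' $     a $        output A → a
a C' $     a $        match 'a'
C' $       $          output C' → ε
$          $          accept

The string is accepted.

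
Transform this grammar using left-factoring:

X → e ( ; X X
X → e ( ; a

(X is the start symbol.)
Left-factoring transforms A → αβ₁ | αβ₂ into A → αA' and A' → β₁ | β₂
(α is the longest common prefix among the alternatives). Repeat until
no nonterminal has two alternatives with a common prefix.

Round 1: X has alternatives sharing prefix 'e ( ;'. Introduce X': X → e ( ; X'
  Add: X' → X X
  Add: X' → a

No remaining common prefixes — done.

Resulting grammar:
X → e ( ; X'
X' → X X
X' → a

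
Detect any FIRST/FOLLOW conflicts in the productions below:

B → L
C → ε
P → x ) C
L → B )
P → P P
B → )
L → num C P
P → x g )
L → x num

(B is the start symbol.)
No FIRST/FOLLOW conflicts.

Nullable non-terminals: C.
C has a nullable alternative but only one production, so nothing to check.

B, L, P have no nullable alternative, so no FIRST/FOLLOW check is needed there.

No FIRST/FOLLOW conflicts found.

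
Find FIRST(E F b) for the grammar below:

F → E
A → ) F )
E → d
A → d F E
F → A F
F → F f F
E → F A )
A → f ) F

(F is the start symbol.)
FIRST sets of the non-terminals involved (from the grammar, by fixed-point iteration):
  FIRST(E) = { ')', 'd', 'f' }

To compute FIRST(E F b), process the symbols left to right:
Symbol E is a non-terminal. Add FIRST(E) \ {ε} = { ')', 'd', 'f' }
E is not nullable (ε ∉ FIRST(E)), so stop here.
FIRST(E F b) = { ')', 'd', 'f' }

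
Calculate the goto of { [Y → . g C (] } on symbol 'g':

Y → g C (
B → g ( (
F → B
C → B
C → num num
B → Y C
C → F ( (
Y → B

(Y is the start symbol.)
{ [B → . Y C], [B → . g ( (], [C → . B], [C → . F ( (], [C → . num num], [F → . B], [Y → . B], [Y → . g C (], [Y → g . C (] }

GOTO(I, 'g') = CLOSURE({ [A → αX.β] : [A → α.Xβ] ∈ I, X = 'g' })

Items with dot before 'g', with the dot advanced:
  [Y → . g C (] → [Y → g . C (]
Closure of the advanced items:
  [Y → g . C (] has the dot before C: add [C → . B], [C → . num num], [C → . F ( (]
  [C → . B] has the dot before B: add [B → . g ( (], [B → . Y C]
  [C → . F ( (] has the dot before F: add [F → . B]
  [B → . Y C] has the dot before Y: add [Y → . g C (], [Y → . B]

GOTO = { [B → . Y C], [B → . g ( (], [C → . B], [C → . F ( (], [C → . num num], [F → . B], [Y → . B], [Y → . g C (], [Y → g . C (] }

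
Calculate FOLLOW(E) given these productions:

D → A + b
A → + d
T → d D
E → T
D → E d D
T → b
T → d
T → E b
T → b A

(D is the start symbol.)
{ 'b', 'd' }

To compute FOLLOW(E), find every occurrence of E on a right-hand side N → α E β: add FIRST(β) \ {ε}, and if β is empty or nullable also add FOLLOW(N). Iterate to a fixed point.

In D → E d D: E is followed by d D, add FIRST(d D) \ {ε} = { 'd' }
In T → E b: E is followed by b, add FIRST(b) \ {ε} = { 'b' }

Taking the union: FOLLOW(E) = { 'b', 'd' }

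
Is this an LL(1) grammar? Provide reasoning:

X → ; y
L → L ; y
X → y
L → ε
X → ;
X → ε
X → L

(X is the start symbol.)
A grammar is LL(1) if for each non-terminal N with multiple productions, the predict sets of those productions are pairwise disjoint, where PREDICT(N → α) = (FIRST(α) \ {ε}) ∪ (FOLLOW(N) if α ⇒* ε).

Relevant sets:
  FIRST(L) = { ';', ε }
  FOLLOW(X) = { $ }
  FOLLOW(L) = { $, ';' }

For X:
  PREDICT(X → ';' y) = { ';' }
  PREDICT(X → y) = { 'y' }
  PREDICT(X → ';') = { ';' }
  PREDICT(X → ε) = { $ }
  PREDICT(X → L) = { $, ';' }
For L:
  PREDICT(L → L ';' y) = { ';' }
  PREDICT(L → ε) = { $, ';' }

Conflict found: Predict set conflict for X: { ';' }
The grammar is NOT LL(1).

Answer: No. Predict set conflict for X: { ';' }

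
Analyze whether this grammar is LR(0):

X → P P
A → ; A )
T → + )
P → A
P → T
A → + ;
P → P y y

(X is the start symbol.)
Augment with X' → X and build the canonical LR(0) collection (I0 = CLOSURE({[X' → . X]}), then GOTO on every symbol after a dot until no new states appear). It has 15 states:
  I0: { [A → . + ;], [A → . ; A )], [P → . A], [P → . P y y], [P → . T], [T → . + )], [X → . P P], [X' → . X] }  — shift
  I1: { [A → + . ;], [T → + . )] }  — shift
  I2: { [A → . + ;], [A → . ; A )], [A → ; . A )] }  — shift
  I3: { [P → A .] }  — reduce
  I4: { [A → . + ;], [A → . ; A )], [P → . A], [P → . P y y], [P → . T], [P → P . y y], [T → . + )], [X → P . P] }  — shift
  I5: { [P → T .] }  — reduce
  I6: { [X' → X .] }  — accept
  I7: { [P → P . y y], [X → P P .] }  — shift, reduce
  I8: { [P → P y . y] }  — shift
  I9: { [P → P y y .] }  — reduce
  I10: { [A → + . ;] }  — shift
  I11: { [A → ; A . )] }  — shift
  I12: { [A → ; A ) .] }  — reduce
  I13: { [A → + ; .] }  — reduce
  I14: { [T → + ) .] }  — reduce

Conflict in state I7:
  Shift-reduce conflict between [X → P P .] and [P → P . y y]
So the grammar is NOT LR(0).

Answer: No. Shift-reduce conflict between [X → P P .] and [P → P . y y]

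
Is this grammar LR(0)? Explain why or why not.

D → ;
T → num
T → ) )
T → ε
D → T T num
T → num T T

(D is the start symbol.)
No. Shift-reduce conflict between [T → .] and [D → . ;]

A grammar is LR(0) if no state in the canonical LR(0) collection has:
  - both a shift item (dot before a terminal) and a complete item (shift-reduce conflict), or
  - two or more complete items (reduce-reduce conflict; the accept item [D' → D .] counts as a complete item here).

Augment with D' → D and build the canonical LR(0) collection (I0 = CLOSURE({[D' → . D]}), then GOTO on every symbol after a dot until no new states appear). It has 11 states:
  I0: { [D → . ;], [D → . T T num], [D' → . D], [T → . ) )], [T → . num T T], [T → . num], [T → .] }  — shift, reduce
  I1: { [T → ) . )] }  — shift
  I2: { [D → ; .] }  — reduce
  I3: { [D' → D .] }  — accept
  I4: { [D → T . T num], [T → . ) )], [T → . num T T], [T → . num], [T → .] }  — shift, reduce
  I5: { [T → . ) )], [T → . num T T], [T → . num], [T → .], [T → num . T T], [T → num .] }  — shift, 2 reduces
  I6: { [T → . ) )], [T → . num T T], [T → . num], [T → .], [T → num T . T] }  — shift, reduce
  I7: { [T → num T T .] }  — reduce
  I8: { [D → T T . num] }  — shift
  I9: { [D → T T num .] }  — reduce
  I10: { [T → ) ) .] }  — reduce

Conflict in state I0:
  Shift-reduce conflict between [T → .] and [D → . ;]
So the grammar is NOT LR(0).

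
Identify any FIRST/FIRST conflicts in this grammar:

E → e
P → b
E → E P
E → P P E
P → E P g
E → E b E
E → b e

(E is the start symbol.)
FIRST sets of the non-terminals at (or reachable through a nullable prefix from) the front of some alternative:
  FIRST(E) = { 'b', 'e' }
  FIRST(P) = { 'b', 'e' }

Productions for E:
  E → e: FIRST = { 'e' }
  E → E P: FIRST = { 'b', 'e' }
  E → P P E: FIRST = { 'b', 'e' }
  E → E b E: FIRST = { 'b', 'e' }
  E → b e: FIRST = { 'b' }
Productions for P:
  P → b: FIRST = { 'b' }
  P → E P g: FIRST = { 'b', 'e' }

Conflict for E: E → e and E → E P
  Overlap: { 'e' }
Conflict for E: E → e and E → P P E
  Overlap: { 'e' }
Conflict for E: E → e and E → E b E
  Overlap: { 'e' }
Conflict for E: E → E P and E → P P E
  Overlap: { 'b', 'e' }
Conflict for E: E → E P and E → E b E
  Overlap: { 'b', 'e' }
Conflict for E: E → E P and E → b e
  Overlap: { 'b' }
Conflict for E: E → P P E and E → E b E
  Overlap: { 'b', 'e' }
Conflict for E: E → P P E and E → b e
  Overlap: { 'b' }
Conflict for E: E → E b E and E → b e
  Overlap: { 'b' }
Conflict for P: P → b and P → E P g
  Overlap: { 'b' }

Answer: Yes. E → e / E → E P on { 'e' }; E → e / E → P P E on { 'e' }; E → e / E → E b E on { 'e' }; E → E P / E → P P E on { 'b', 'e' }; E → E P / E → E b E on { 'b', 'e' }; E → E P / E → b e on { 'b' }; E → P P E / E → E b E on { 'b', 'e' }; E → P P E / E → b e on { 'b' }; E → E b E / E → b e on { 'b' }; P → b / P → E P g on { 'b' }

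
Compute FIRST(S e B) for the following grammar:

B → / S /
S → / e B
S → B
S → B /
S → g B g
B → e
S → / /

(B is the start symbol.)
{ '/', 'e', 'g' }

FIRST sets of the non-terminals involved (from the grammar, by fixed-point iteration):
  FIRST(S) = { '/', 'e', 'g' }

To compute FIRST(S e B), process the symbols left to right:
Symbol S is a non-terminal. Add FIRST(S) \ {ε} = { '/', 'e', 'g' }
S is not nullable (ε ∉ FIRST(S)), so stop here.
FIRST(S e B) = { '/', 'e', 'g' }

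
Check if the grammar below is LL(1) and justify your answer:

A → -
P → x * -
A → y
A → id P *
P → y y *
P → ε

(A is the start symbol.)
A grammar is LL(1) if for each non-terminal N with multiple productions, the predict sets of those productions are pairwise disjoint, where PREDICT(N → α) = (FIRST(α) \ {ε}) ∪ (FOLLOW(N) if α ⇒* ε).

Relevant sets:
  FOLLOW(P) = { '*' }

For A:
  PREDICT(A → '-') = { '-' }
  PREDICT(A → y) = { 'y' }
  PREDICT(A → id P '*') = { 'id' }
For P:
  PREDICT(P → x '*' '-') = { 'x' }
  PREDICT(P → y y '*') = { 'y' }
  PREDICT(P → ε) = { '*' }

All predict sets are disjoint. The grammar IS LL(1).

Answer: Yes, the grammar is LL(1).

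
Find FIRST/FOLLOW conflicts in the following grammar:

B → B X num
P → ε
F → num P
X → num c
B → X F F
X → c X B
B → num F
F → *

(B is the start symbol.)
A FIRST/FOLLOW conflict occurs when a non-terminal N has a nullable alternative N → β (β ⇒* ε) and another alternative N → α with FIRST(α) ∩ FOLLOW(N) ≠ ∅: on such a lookahead the parser cannot decide between expanding α and letting N vanish via β.

Nullable non-terminals: P.
P has a nullable alternative but only one production, so nothing to check.

B, F, X have no nullable alternative, so no FIRST/FOLLOW check is needed there.

No FIRST/FOLLOW conflicts found.

Answer: No FIRST/FOLLOW conflicts.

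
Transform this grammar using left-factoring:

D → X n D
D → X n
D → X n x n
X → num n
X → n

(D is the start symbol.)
Left-factoring transforms A → αβ₁ | αβ₂ into A → αA' and A' → β₁ | β₂
(α is the longest common prefix among the alternatives). Repeat until
no nonterminal has two alternatives with a common prefix.

Round 1: D has alternatives sharing prefix 'X n'. Introduce D': D → X n D'
  Add: D' → D
  Add: D' → ε
  Add: D' → x n

No remaining common prefixes — done.

Resulting grammar:
D → X n D'
D' → D
D' → ε
D' → x n
X → num n
X → n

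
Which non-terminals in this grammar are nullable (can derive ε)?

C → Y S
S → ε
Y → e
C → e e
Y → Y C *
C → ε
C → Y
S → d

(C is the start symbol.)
{ 'C', 'S' }

A non-terminal is nullable if it can derive ε (the empty string): either it has an ε-production, or it has a production whose right-hand side consists entirely of nullable non-terminals.

ε-productions: S → ε, C → ε
So S, C are immediately nullable.
No further non-terminal can be added: every production for the remaining non-terminals contains a terminal or a non-nullable non-terminal.
Nullable = { 'C', 'S' }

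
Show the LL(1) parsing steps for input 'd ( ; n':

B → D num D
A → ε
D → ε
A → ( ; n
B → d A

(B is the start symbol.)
Stack is shown with the top on the left.

Stack    Input      Action
--------------------------
B $      d ( ; n $  output B → d A
d A $    d ( ; n $  match 'd'
A $      ( ; n $    output A → ( ; n
( ; n $  ( ; n $    match '('
; n $    ; n $      match ';'
n $      n $        match 'n'
$        $          accept

The string is accepted.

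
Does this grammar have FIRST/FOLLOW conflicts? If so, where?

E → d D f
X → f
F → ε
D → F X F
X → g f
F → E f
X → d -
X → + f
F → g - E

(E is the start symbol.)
Nullable non-terminals: F.
FIRST sets used below: FIRST(E) = { 'd' }

F: nullable alternative(s) F → ε; FOLLOW(F) = { '+', 'd', 'f', 'g' }
  F → ε: FIRST \ {ε} = { } — this is the only nullable alternative, skip
  F → E f: FIRST \ {ε} = { 'd' } — overlaps FOLLOW(F) on { 'd' }: CONFLICT
  F → g - E: FIRST \ {ε} = { 'g' } — overlaps FOLLOW(F) on { 'g' }: CONFLICT

D, E, X have no nullable alternative, so no FIRST/FOLLOW check is needed there.

So the grammar has 2 FIRST/FOLLOW conflicts (marked CONFLICT above).

Answer: Yes. F → E f with FOLLOW(F) on { 'd' }; F → g '-' E with FOLLOW(F) on { 'g' }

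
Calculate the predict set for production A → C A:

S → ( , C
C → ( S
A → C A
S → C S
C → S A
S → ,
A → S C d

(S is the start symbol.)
{ '(', ',' }

PREDICT(A → C A) = (FIRST(RHS) \ {ε}) ∪ (FOLLOW(A) if ε ∈ FIRST(RHS), i.e. RHS ⇒* ε)
FIRST(C) = { '(', ',' }
FIRST(C A) = { '(', ',' }
ε ∉ FIRST(C A), so FOLLOW(A) is not added.
PREDICT(A → C A) = { '(', ',' }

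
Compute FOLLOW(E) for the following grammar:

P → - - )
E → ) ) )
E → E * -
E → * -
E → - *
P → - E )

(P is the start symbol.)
In E → E * -: E is followed by '*' '-', add FIRST('*' '-') \ {ε} = { '*' }
In P → - E ): E is followed by ')', add FIRST(')') \ {ε} = { ')' }

Taking the union: FOLLOW(E) = { ')', '*' }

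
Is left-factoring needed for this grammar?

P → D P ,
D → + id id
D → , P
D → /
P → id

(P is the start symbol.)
No, left-factoring is not needed

Left-factoring is needed when two productions for the same non-terminal
share a common prefix on the right-hand side.

Productions for P:
  P → D P ,
  P → id
Productions for D:
  D → + id id
  D → , P
  D → /

No common prefixes found.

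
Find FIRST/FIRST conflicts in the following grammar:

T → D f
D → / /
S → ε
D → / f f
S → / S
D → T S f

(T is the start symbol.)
Yes. D → '/' '/' / D → '/' f f on { '/' }; D → '/' '/' / D → T S f on { '/' }; D → '/' f f / D → T S f on { '/' }

A FIRST/FIRST conflict occurs when two productions N → α and N → β for the same non-terminal have FIRST(α) ∩ FIRST(β) ≠ ∅ (with ε ∈ FIRST of a nullable right-hand side, so two nullable alternatives also conflict).

FIRST sets of the non-terminals at (or reachable through a nullable prefix from) the front of some alternative:
  FIRST(T) = { '/' }

Productions for D:
  D → / /: FIRST = { '/' }
  D → / f f: FIRST = { '/' }
  D → T S f: FIRST = { '/' }
Productions for S:
  S → ε: FIRST = { ε }
  S → / S: FIRST = { '/' }
T has only one production, so no FIRST/FIRST conflict is possible there.

Conflict for D: D → / / and D → / f f
  Overlap: { '/' }
Conflict for D: D → / / and D → T S f
  Overlap: { '/' }
Conflict for D: D → / f f and D → T S f
  Overlap: { '/' }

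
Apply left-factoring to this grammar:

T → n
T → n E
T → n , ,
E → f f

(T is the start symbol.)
Left-factoring transforms A → αβ₁ | αβ₂ into A → αA' and A' → β₁ | β₂
(α is the longest common prefix among the alternatives). Repeat until
no nonterminal has two alternatives with a common prefix.

Round 1: T has alternatives sharing prefix 'n'. Introduce T': T → n T'
  Add: T' → ε
  Add: T' → E
  Add: T' → , ,

No remaining common prefixes — done.

Resulting grammar:
T → n T'
T' → ε
T' → E
T' → , ,
E → f f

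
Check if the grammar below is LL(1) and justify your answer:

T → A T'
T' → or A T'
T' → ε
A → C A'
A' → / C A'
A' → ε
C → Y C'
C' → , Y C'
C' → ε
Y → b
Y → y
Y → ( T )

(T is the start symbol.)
Yes, the grammar is LL(1).

A grammar is LL(1) if for each non-terminal N with multiple productions, the predict sets of those productions are pairwise disjoint, where PREDICT(N → α) = (FIRST(α) \ {ε}) ∪ (FOLLOW(N) if α ⇒* ε).

Relevant sets:
  FOLLOW(T') = { $, ')' }
  FOLLOW(A') = { $, ')', 'or' }
  FOLLOW(C') = { $, ')', '/', 'or' }

For T':
  PREDICT(T' → or A T') = { 'or' }
  PREDICT(T' → ε) = { $, ')' }
For A':
  PREDICT(A' → '/' C A') = { '/' }
  PREDICT(A' → ε) = { $, ')', 'or' }
For C':
  PREDICT(C' → ',' Y C') = { ',' }
  PREDICT(C' → ε) = { $, ')', '/', 'or' }
For Y:
  PREDICT(Y → b) = { 'b' }
  PREDICT(Y → y) = { 'y' }
  PREDICT(Y → '(' T ')') = { '(' }
T, A, C have a single production, so nothing to check there.

All predict sets are disjoint. The grammar IS LL(1).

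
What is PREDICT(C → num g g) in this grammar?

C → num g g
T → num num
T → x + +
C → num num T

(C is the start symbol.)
{ 'num' }

PREDICT(C → num g g) = (FIRST(RHS) \ {ε}) ∪ (FOLLOW(C) if ε ∈ FIRST(RHS), i.e. RHS ⇒* ε)
FIRST(num g g) = { 'num' }
ε ∉ FIRST(num g g), so FOLLOW(C) is not added.
PREDICT(C → num g g) = { 'num' }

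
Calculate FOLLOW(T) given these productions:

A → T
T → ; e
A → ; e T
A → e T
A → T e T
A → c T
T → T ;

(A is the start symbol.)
{ $, ';', 'e' }

In A → T: T is at the end, add FOLLOW(A)
In A → ; e T: T is at the end, add FOLLOW(A)
In A → e T: T is at the end, add FOLLOW(A)
In A → T e T: T is followed by e T, add FIRST(e T) \ {ε} = { 'e' }
In A → T e T: T is at the end, add FOLLOW(A)
In A → c T: T is at the end, add FOLLOW(A)
In T → T ;: T is followed by ';', add FIRST(';') \ {ε} = { ';' }

The FOLLOW sets referred to above (computed the same way, to a fixed point):
  FOLLOW(A) = { $ }

Taking the union: FOLLOW(T) = { $, ';', 'e' }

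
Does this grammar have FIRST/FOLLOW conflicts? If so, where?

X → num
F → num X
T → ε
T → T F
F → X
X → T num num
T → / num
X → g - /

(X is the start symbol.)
A FIRST/FOLLOW conflict occurs when a non-terminal N has a nullable alternative N → β (β ⇒* ε) and another alternative N → α with FIRST(α) ∩ FOLLOW(N) ≠ ∅: on such a lookahead the parser cannot decide between expanding α and letting N vanish via β.

Nullable non-terminals: T.
FIRST sets used below: FIRST(T) = { '/', 'g', 'num', ε }, FIRST(F) = { '/', 'g', 'num' }

T: nullable alternative(s) T → ε; FOLLOW(T) = { '/', 'g', 'num' }
  T → ε: FIRST \ {ε} = { } — this is the only nullable alternative, skip
  T → T F: FIRST \ {ε} = { '/', 'g', 'num' } — overlaps FOLLOW(T) on { '/', 'g', 'num' }: CONFLICT
  T → / num: FIRST \ {ε} = { '/' } — overlaps FOLLOW(T) on { '/' }: CONFLICT

F, X have no nullable alternative, so no FIRST/FOLLOW check is needed there.

So the grammar has 2 FIRST/FOLLOW conflicts (marked CONFLICT above).

Answer: Yes. T → T F with FOLLOW(T) on { '/', 'g', 'num' }; T → '/' num with FOLLOW(T) on { '/' }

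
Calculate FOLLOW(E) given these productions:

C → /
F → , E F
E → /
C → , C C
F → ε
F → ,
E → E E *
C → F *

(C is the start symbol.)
{ '*', ',', '/' }

In F → , E F: E is followed by F, add FIRST(F) \ {ε} = { ',' }
  F is nullable, so also add FOLLOW(F)
In E → E E *: E is followed by E '*', add FIRST(E '*') \ {ε} = { '/' }
In E → E E *: E is followed by '*', add FIRST('*') \ {ε} = { '*' }

The FOLLOW sets referred to above (computed the same way, to a fixed point):
  FOLLOW(F) = { '*' }

Taking the union: FOLLOW(E) = { '*', ',', '/' }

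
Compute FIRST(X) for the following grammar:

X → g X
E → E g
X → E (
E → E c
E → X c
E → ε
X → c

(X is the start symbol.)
{ '(', 'c', 'g' }

To compute FIRST(X), examine every production with X on the left-hand side, reading each right-hand side left to right until a non-nullable symbol is reached.

FIRST sets of the other non-terminals involved (by the same procedure, iterated to a fixed point):
  FIRST(E) = { '(', 'c', 'g', ε }

From X → g X:
  - g is a terminal: add 'g' and stop
From X → E (:
  - E is a non-terminal: add FIRST(E) \ {ε} = { '(', 'c', 'g' }
    E is nullable, so continue to the next symbol
  - '(' is a terminal: add '(' and stop
From X → c:
  - c is a terminal: add 'c' and stop

Collecting: FIRST(X) = { '(', 'c', 'g' }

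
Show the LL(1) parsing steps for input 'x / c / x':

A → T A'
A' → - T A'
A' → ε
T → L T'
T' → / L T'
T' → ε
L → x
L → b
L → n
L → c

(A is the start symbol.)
Stack is shown with the top on the left.

Stack        Input        Action
--------------------------------
A $          x / c / x $  output A → T A'
T A' $       x / c / x $  output T → L T'
L T' A' $    x / c / x $  output L → x
x T' A' $    x / c / x $  match 'x'
T' A' $      / c / x $    output T' → / L T'
/ L T' A' $  / c / x $    match '/'
L T' A' $    c / x $      output L → c
c T' A' $    c / x $      match 'c'
T' A' $      / x $        output T' → / L T'
/ L T' A' $  / x $        match '/'
L T' A' $    x $          output L → x
x T' A' $    x $          match 'x'
T' A' $      $            output T' → ε
A' $         $            output A' → ε
$            $            accept

The string is accepted.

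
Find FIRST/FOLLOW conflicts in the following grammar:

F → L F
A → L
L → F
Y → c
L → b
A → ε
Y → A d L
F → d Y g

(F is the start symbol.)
Nullable non-terminals: A.
FIRST sets used below: FIRST(L) = { 'b', 'd' }

A: nullable alternative(s) A → ε; FOLLOW(A) = { 'd' }
  A → L: FIRST \ {ε} = { 'b', 'd' } — overlaps FOLLOW(A) on { 'd' }: CONFLICT
  A → ε: FIRST \ {ε} = { } — this is the only nullable alternative, skip

F, L, Y have no nullable alternative, so no FIRST/FOLLOW check is needed there.

So the grammar has 1 FIRST/FOLLOW conflict (marked CONFLICT above).

Answer: Yes. A → L with FOLLOW(A) on { 'd' }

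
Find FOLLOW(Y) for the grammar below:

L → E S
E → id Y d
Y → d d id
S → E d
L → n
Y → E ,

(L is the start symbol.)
{ 'd' }

In E → id Y d: Y is followed by d, add FIRST(d) \ {ε} = { 'd' }

Taking the union: FOLLOW(Y) = { 'd' }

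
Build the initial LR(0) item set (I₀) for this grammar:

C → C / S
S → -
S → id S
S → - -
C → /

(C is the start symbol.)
{ [C → . /], [C → . C / S], [C' → . C] }

First, augment the grammar with C' → C
I₀ = CLOSURE({ [C' → . C] }):
  [C' → . C] has the dot before C: add [C → . C / S], [C → . /]
No further items can be added.

I₀ = { [C → . /], [C → . C / S], [C' → . C] }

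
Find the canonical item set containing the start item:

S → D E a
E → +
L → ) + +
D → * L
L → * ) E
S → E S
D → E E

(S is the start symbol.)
First, augment the grammar with S' → S
I₀ = CLOSURE({ [S' → . S] }):
  [S' → . S] has the dot before S: add [S → . D E a], [S → . E S]
  [S → . D E a] has the dot before D: add [D → . * L], [D → . E E]
  [S → . E S] has the dot before E: add [E → . +]
No further items can be added.

I₀ = { [D → . * L], [D → . E E], [E → . +], [S → . D E a], [S → . E S], [S' → . S] }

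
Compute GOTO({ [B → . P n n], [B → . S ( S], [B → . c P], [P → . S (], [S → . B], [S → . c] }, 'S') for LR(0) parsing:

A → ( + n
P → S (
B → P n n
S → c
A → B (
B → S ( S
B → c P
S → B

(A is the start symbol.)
GOTO(I, 'S') = CLOSURE({ [A → αX.β] : [A → α.Xβ] ∈ I, X = 'S' })

Items with dot before 'S', with the dot advanced:
  [B → . S ( S] → [B → S . ( S]
  [P → . S (] → [P → S . (]
Closure adds nothing (no advanced item has the dot before a non-terminal).

GOTO = { [B → S . ( S], [P → S . (] }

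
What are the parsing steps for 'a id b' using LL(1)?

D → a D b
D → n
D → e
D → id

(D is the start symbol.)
LL(1) parsing maintains a stack (initially the start symbol over $) and the input. At each step: if the stack top is a terminal, match it against the current input token; if it is a non-terminal N, replace it with the RHS of M[N, lookahead] (the unique production whose predict set contains the lookahead).

Stack is shown with the top on the left.

Stack    Input     Action
-------------------------
D $      a id b $  output D → a D b
a D b $  a id b $  match 'a'
D b $    id b $    output D → id
id b $   id b $    match 'id'
b $      b $       match 'b'
$        $         accept

The string is accepted.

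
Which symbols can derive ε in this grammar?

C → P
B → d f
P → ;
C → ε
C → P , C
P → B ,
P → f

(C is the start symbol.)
{ 'C' }

ε-productions: C → ε
So C is immediately nullable.
No further non-terminal can be added: every production for the remaining non-terminals contains a terminal or a non-nullable non-terminal.
Nullable = { 'C' }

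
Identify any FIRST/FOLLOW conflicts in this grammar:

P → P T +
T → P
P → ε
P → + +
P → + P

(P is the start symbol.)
Yes. P → P T '+' with FOLLOW(P) on { '+' }; P → '+' '+' with FOLLOW(P) on { '+' }; P → '+' P with FOLLOW(P) on { '+' }

A FIRST/FOLLOW conflict occurs when a non-terminal N has a nullable alternative N → β (β ⇒* ε) and another alternative N → α with FIRST(α) ∩ FOLLOW(N) ≠ ∅: on such a lookahead the parser cannot decide between expanding α and letting N vanish via β.

Nullable non-terminals: P, T.
FIRST sets used below: FIRST(P) = { '+', ε }, FIRST(T) = { '+', ε }

P: nullable alternative(s) P → ε; FOLLOW(P) = { $, '+' }
  P → P T +: FIRST \ {ε} = { '+' } — overlaps FOLLOW(P) on { '+' }: CONFLICT
  P → ε: FIRST \ {ε} = { } — this is the only nullable alternative, skip
  P → + +: FIRST \ {ε} = { '+' } — overlaps FOLLOW(P) on { '+' }: CONFLICT
  P → + P: FIRST \ {ε} = { '+' } — overlaps FOLLOW(P) on { '+' }: CONFLICT
T has a nullable alternative but only one production, so nothing to check.

So the grammar has 3 FIRST/FOLLOW conflicts (marked CONFLICT above).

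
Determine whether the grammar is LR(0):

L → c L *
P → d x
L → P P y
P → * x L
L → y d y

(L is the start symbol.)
Yes, the grammar is LR(0)

A grammar is LR(0) if no state in the canonical LR(0) collection has:
  - both a shift item (dot before a terminal) and a complete item (shift-reduce conflict), or
  - two or more complete items (reduce-reduce conflict; the accept item [L' → L .] counts as a complete item here).

Augment with L' → L and build the canonical LR(0) collection (I0 = CLOSURE({[L' → . L]}), then GOTO on every symbol after a dot until no new states appear). It has 16 states:
  I0: { [L → . P P y], [L → . c L *], [L → . y d y], [L' → . L], [P → . * x L], [P → . d x] }  — shift
  I1: { [P → * . x L] }  — shift
  I2: { [L' → L .] }  — accept
  I3: { [L → P . P y], [P → . * x L], [P → . d x] }  — shift
  I4: { [L → . P P y], [L → . c L *], [L → . y d y], [L → c . L *], [P → . * x L], [P → . d x] }  — shift
  I5: { [P → d . x] }  — shift
  I6: { [L → y . d y] }  — shift
  I7: { [L → y d . y] }  — shift
  I8: { [L → y d y .] }  — reduce
  I9: { [P → d x .] }  — reduce
  I10: { [L → c L . *] }  — shift
  I11: { [L → c L * .] }  — reduce
  I12: { [L → P P . y] }  — shift
  I13: { [L → P P y .] }  — reduce
  I14: { [L → . P P y], [L → . c L *], [L → . y d y], [P → * x . L], [P → . * x L], [P → . d x] }  — shift
  I15: { [P → * x L .] }  — reduce

Every state is either a pure shift/goto state or contains exactly one complete item and nothing to shift — no conflicts. The grammar is LR(0).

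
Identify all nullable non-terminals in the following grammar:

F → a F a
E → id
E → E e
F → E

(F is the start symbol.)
There are no ε-productions, so no non-terminal can derive ε.
No non-terminals are nullable.

Answer: None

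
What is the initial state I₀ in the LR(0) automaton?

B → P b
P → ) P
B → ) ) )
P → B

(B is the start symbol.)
First, augment the grammar with B' → B
I₀ = CLOSURE({ [B' → . B] }):
  [B' → . B] has the dot before B: add [B → . P b], [B → . ) ) )]
  [B → . P b] has the dot before P: add [P → . ) P], [P → . B]
No further items can be added.

I₀ = { [B → . ) ) )], [B → . P b], [B' → . B], [P → . ) P], [P → . B] }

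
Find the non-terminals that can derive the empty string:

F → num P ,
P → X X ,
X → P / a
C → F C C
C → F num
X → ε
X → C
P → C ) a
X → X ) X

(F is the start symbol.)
{ 'X' }

A non-terminal is nullable if it can derive ε (the empty string): either it has an ε-production, or it has a production whose right-hand side consists entirely of nullable non-terminals.

ε-productions: X → ε
So X is immediately nullable.
No further non-terminal can be added: every production for the remaining non-terminals contains a terminal or a non-nullable non-terminal.
Nullable = { 'X' }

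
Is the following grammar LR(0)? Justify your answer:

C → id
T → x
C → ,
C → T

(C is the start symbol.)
A grammar is LR(0) if no state in the canonical LR(0) collection has:
  - both a shift item (dot before a terminal) and a complete item (shift-reduce conflict), or
  - two or more complete items (reduce-reduce conflict; the accept item [C' → C .] counts as a complete item here).

Augment with C' → C and build the canonical LR(0) collection (I0 = CLOSURE({[C' → . C]}), then GOTO on every symbol after a dot until no new states appear). It has 6 states:
  I0: { [C → . ,], [C → . T], [C → . id], [C' → . C], [T → . x] }  — shift
  I1: { [C → , .] }  — reduce
  I2: { [C' → C .] }  — accept
  I3: { [C → T .] }  — reduce
  I4: { [C → id .] }  — reduce
  I5: { [T → x .] }  — reduce

Every state is either a pure shift/goto state or contains exactly one complete item and nothing to shift — no conflicts. The grammar is LR(0).

Answer: Yes, the grammar is LR(0)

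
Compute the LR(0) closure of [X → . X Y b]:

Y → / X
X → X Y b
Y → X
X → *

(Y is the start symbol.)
Start with: [X → . X Y b]
  [X → . X Y b] has the dot before X: add [X → . *]
No further items can be added.

CLOSURE = { [X → . *], [X → . X Y b] }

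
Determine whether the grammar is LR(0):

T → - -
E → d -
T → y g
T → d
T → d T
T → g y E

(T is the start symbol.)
No. Shift-reduce conflict between [T → d .] and [T → . - -]

Augment with T' → T and build the canonical LR(0) collection (I0 = CLOSURE({[T' → . T]}), then GOTO on every symbol after a dot until no new states appear). It has 13 states:
  I0: { [T → . - -], [T → . d T], [T → . d], [T → . g y E], [T → . y g], [T' → . T] }  — shift
  I1: { [T → - . -] }  — shift
  I2: { [T' → T .] }  — accept
  I3: { [T → . - -], [T → . d T], [T → . d], [T → . g y E], [T → . y g], [T → d . T], [T → d .] }  — shift, reduce
  I4: { [T → g . y E] }  — shift
  I5: { [T → y . g] }  — shift
  I6: { [T → y g .] }  — reduce
  I7: { [E → . d -], [T → g y . E] }  — shift
  I8: { [T → g y E .] }  — reduce
  I9: { [E → d . -] }  — shift
  I10: { [E → d - .] }  — reduce
  I11: { [T → d T .] }  — reduce
  I12: { [T → - - .] }  — reduce

Conflict in state I3:
  Shift-reduce conflict between [T → d .] and [T → . - -]
So the grammar is NOT LR(0).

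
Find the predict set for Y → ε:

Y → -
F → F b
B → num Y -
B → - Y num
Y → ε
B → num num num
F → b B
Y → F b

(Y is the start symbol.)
PREDICT(Y → ε) = (FIRST(RHS) \ {ε}) ∪ (FOLLOW(Y) if ε ∈ FIRST(RHS), i.e. RHS ⇒* ε)
The right-hand side is ε (FIRST(ε) = { ε }), so the predict set is FOLLOW(Y) = { $, '-', 'num' }
PREDICT(Y → ε) = { $, '-', 'num' }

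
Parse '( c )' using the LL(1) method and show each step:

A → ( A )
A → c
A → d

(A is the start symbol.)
LL(1) parsing maintains a stack (initially the start symbol over $) and the input. At each step: if the stack top is a terminal, match it against the current input token; if it is a non-terminal N, replace it with the RHS of M[N, lookahead] (the unique production whose predict set contains the lookahead).

Stack is shown with the top on the left.

Stack    Input    Action
------------------------
A $      ( c ) $  output A → ( A )
( A ) $  ( c ) $  match '('
A ) $    c ) $    output A → c
c ) $    c ) $    match 'c'
) $      ) $      match ')'
$        $        accept

The string is accepted.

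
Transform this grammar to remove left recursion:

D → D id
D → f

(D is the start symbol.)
D is directly left-recursive. The standard transformation for
  A → A α₁ | ... | A α_m | β₁ | ... | β_n
is
  A  → β₁ A' | ... | β_n A'
  A' → α₁ A' | ... | α_m A' | ε

D → f becomes D → f D'
D → D id becomes D' → id D'
Add D' → ε

Resulting grammar:
D → f D'
D' → id D'
D' → ε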